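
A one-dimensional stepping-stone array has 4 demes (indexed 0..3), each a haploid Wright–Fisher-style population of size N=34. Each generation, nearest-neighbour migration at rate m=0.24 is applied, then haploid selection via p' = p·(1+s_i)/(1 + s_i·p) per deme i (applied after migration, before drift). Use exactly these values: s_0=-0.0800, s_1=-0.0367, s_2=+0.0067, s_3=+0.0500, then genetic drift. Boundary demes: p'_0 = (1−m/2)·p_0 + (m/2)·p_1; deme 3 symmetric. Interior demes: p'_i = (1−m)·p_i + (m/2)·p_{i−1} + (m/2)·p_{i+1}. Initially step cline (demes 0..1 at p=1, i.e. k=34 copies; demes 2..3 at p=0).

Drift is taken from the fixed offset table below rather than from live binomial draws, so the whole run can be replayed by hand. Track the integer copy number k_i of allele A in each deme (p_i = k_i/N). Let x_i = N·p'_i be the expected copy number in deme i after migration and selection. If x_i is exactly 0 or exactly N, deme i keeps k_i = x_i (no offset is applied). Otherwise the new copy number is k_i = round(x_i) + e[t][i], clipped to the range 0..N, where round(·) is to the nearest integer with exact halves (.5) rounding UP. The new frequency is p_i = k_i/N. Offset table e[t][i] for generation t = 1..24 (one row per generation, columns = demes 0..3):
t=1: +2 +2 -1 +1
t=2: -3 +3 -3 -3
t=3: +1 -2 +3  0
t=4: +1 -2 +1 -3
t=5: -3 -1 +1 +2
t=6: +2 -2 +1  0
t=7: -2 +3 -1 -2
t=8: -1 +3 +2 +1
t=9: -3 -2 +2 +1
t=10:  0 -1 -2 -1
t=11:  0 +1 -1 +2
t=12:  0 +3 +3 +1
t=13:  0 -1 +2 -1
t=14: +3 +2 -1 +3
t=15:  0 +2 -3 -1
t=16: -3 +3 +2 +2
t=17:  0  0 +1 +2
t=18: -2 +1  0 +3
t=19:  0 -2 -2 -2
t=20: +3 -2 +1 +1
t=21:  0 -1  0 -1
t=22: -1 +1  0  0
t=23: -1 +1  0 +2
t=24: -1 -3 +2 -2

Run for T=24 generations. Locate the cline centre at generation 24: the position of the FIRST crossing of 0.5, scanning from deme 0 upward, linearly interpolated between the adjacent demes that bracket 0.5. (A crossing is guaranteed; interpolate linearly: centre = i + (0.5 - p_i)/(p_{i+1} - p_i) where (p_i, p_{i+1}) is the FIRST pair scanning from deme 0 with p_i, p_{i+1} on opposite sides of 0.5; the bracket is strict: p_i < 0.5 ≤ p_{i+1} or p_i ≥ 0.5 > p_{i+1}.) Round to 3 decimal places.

1.625

t=0: k=[34 34 0 0]
t=1: x=[34.0000 29.7838 4.1040 0.0000] k=[34 32 3 0]
t=2: x=[33.7393 28.5921 6.1536 0.3778] k=[31 32 3 0]
t=3: x=[30.8925 28.2229 6.1536 0.3778] k=[32 26 9 0]
t=4: x=[31.0639 24.4249 10.0071 1.1322] k=[32 22 11 0]
t=5: x=[30.5500 21.5868 11.0497 1.3833] k=[28 21 12 3]
t=6: x=[26.6930 20.4565 12.0519 4.2584] k=[29 18 13 4]
t=7: x=[27.2397 18.4049 12.5729 5.2944] k=[25 21 12 3]
t=8: x=[23.9396 20.0938 12.0519 4.2584] k=[23 23 14 5]
t=9: x=[22.3706 21.6273 14.0550 6.3274] k=[19 20 16 7]
t=10: x=[18.4190 19.0877 15.4563 8.3844] k=[18 18 13 7]
t=11: x=[17.2924 17.0823 12.9335 8.0150] k=[17 18 12 10]
t=12: x=[16.4115 16.8422 12.5328 10.5925] k=[16 20 16 12]
t=13: x=[15.7732 18.7261 16.0566 12.8678] k=[16 18 18 12]
t=14: x=[15.5344 17.4426 17.3367 13.1108] k=[19 19 16 16]
t=15: x=[18.2980 18.3246 16.4167 16.4138] k=[18 20 13 15]
t=16: x=[17.5333 18.6056 14.1351 15.1687] k=[15 22 16 17]
t=17: x=[15.1370 20.1341 16.8968 17.2947] k=[15 20 18 19]
t=18: x=[14.8989 18.8466 18.4164 19.2885] k=[13 20 18 22]
t=19: x=[13.1614 18.6056 18.7762 21.9028] k=[13 17 17 20]
t=20: x=[12.8078 16.2026 17.4167 20.0431] k=[16 14 18 21]
t=21: x=[15.0576 14.4087 17.9366 21.0336] k=[15 13 18 20]
t=22: x=[14.0678 13.5343 17.6967 20.1621] k=[13 15 18 20]
t=23: x=[12.5725 14.8068 17.9366 20.1621] k=[12 16 18 22]
t=24: x=[11.8290 15.4443 18.2964 21.9028] k=[11 12 20 20]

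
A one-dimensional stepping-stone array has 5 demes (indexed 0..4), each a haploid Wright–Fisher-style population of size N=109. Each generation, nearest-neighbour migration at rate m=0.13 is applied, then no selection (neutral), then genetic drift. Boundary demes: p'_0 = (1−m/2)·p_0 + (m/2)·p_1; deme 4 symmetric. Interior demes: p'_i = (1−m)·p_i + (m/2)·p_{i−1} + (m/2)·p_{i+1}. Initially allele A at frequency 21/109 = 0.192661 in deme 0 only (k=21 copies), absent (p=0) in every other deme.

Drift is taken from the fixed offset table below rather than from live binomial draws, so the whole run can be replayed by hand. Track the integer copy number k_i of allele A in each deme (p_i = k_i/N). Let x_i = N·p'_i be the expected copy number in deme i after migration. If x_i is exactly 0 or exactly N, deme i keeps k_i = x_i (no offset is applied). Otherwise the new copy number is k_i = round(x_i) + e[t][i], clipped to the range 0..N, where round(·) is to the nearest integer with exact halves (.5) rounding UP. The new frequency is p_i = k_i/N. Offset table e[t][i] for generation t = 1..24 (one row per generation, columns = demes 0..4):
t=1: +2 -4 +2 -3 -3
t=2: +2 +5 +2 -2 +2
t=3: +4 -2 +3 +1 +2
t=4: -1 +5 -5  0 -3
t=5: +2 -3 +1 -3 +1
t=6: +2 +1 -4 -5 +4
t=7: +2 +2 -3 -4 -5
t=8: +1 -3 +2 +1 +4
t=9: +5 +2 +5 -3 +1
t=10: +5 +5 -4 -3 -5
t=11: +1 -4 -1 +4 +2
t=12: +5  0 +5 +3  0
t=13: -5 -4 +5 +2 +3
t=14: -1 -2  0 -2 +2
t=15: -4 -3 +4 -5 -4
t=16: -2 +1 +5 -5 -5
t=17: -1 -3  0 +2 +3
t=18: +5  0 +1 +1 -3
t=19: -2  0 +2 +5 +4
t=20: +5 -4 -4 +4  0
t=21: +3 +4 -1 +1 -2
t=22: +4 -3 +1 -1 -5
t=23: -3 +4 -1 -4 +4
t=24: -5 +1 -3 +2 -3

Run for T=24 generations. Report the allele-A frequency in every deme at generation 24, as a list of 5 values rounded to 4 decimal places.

[0.1835, 0.1651, 0.0917, 0.0917, 0.0183]

t=0: k=[21 0 0 0 0]
t=1: x=[19.6350 1.3650 0.0000 0.0000 0.0000] k=[22 0 0 0 0]
t=2: x=[20.5700 1.4300 0.0000 0.0000 0.0000] k=[23 6 0 0 0]
t=3: x=[21.8950 6.7150 0.3900 0.0000 0.0000] k=[26 5 3 0 0]
t=4: x=[24.6350 6.2350 2.9350 0.1950 0.0000] k=[24 11 0 0 0]
t=5: x=[23.1550 11.1300 0.7150 0.0000 0.0000] k=[25 8 2 0 0]
t=6: x=[23.8950 8.7150 2.2600 0.1300 0.0000] k=[26 10 0 0 0]
t=7: x=[24.9600 10.3900 0.6500 0.0000 0.0000] k=[27 12 0 0 0]
t=8: x=[26.0250 12.1950 0.7800 0.0000 0.0000] k=[27 9 3 0 0]
t=9: x=[25.8300 9.7800 3.1950 0.1950 0.0000] k=[31 12 8 0 0]
t=10: x=[29.7650 12.9750 7.7400 0.5200 0.0000] k=[35 18 4 0 0]
t=11: x=[33.8950 18.1950 4.6500 0.2600 0.0000] k=[35 14 4 4 0]
t=12: x=[33.6350 14.7150 4.6500 3.7400 0.2600] k=[39 15 10 7 0]
t=13: x=[37.4400 16.2350 10.1300 6.7400 0.4550] k=[32 12 15 9 3]
t=14: x=[30.7000 13.4950 14.4150 9.0000 3.3900] k=[30 11 14 7 5]
t=15: x=[28.7650 12.4300 13.3500 7.3250 5.1300] k=[25 9 17 2 1]
t=16: x=[23.9600 10.5600 15.5050 2.9100 1.0650] k=[22 12 21 0 0]
t=17: x=[21.3500 13.2350 19.0500 1.3650 0.0000] k=[20 10 19 3 0]
t=18: x=[19.3500 11.2350 17.3750 3.8450 0.1950] k=[24 11 18 5 0]
t=19: x=[23.1550 12.3000 16.7000 5.5200 0.3250] k=[21 12 19 11 4]
t=20: x=[20.4150 13.0400 18.0250 11.0650 4.4550] k=[25 9 14 15 4]
t=21: x=[23.9600 10.3650 13.7400 14.2200 4.7150] k=[27 14 13 15 3]
t=22: x=[26.1550 14.7800 13.1950 14.0900 3.7800] k=[30 12 14 13 0]
t=23: x=[28.8300 13.3000 13.8050 12.2200 0.8450] k=[26 17 13 8 5]
t=24: x=[25.4150 17.3250 12.9350 8.1300 5.1950] k=[20 18 10 10 2]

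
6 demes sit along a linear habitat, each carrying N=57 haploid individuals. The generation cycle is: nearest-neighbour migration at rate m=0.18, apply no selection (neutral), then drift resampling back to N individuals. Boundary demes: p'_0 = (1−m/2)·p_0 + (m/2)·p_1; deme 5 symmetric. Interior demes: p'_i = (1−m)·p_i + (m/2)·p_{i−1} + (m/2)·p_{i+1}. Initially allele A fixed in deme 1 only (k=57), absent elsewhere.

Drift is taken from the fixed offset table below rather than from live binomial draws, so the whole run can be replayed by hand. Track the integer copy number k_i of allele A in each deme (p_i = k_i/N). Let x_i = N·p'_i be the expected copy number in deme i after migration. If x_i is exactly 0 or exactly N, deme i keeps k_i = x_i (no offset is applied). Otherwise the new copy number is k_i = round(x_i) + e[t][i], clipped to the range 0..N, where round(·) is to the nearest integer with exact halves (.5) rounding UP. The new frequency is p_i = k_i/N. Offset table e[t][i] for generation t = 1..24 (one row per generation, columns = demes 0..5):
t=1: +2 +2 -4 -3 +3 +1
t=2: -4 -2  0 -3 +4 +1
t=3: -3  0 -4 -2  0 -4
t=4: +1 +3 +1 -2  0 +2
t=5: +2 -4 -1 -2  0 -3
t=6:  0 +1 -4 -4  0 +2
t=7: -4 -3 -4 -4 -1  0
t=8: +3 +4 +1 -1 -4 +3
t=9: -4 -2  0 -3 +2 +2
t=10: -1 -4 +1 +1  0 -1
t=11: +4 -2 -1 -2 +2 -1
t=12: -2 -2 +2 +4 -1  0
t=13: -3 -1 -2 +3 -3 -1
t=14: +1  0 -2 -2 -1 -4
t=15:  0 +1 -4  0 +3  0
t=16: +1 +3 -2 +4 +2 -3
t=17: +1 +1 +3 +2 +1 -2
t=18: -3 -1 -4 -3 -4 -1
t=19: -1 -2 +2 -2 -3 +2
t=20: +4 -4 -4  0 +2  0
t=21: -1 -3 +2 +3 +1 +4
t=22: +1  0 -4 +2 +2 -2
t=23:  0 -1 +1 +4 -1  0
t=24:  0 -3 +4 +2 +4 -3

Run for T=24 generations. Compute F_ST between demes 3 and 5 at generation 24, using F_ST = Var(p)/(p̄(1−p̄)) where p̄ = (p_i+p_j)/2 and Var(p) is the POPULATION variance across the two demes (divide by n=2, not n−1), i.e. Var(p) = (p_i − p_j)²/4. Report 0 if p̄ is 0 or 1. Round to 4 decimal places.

t=0: k=[0 57 0 0 0 0]
t=1: x=[5.1300 46.7400 5.1300 0.0000 0.0000 0.0000] k=[7 49 1 0 0 0]
t=2: x=[10.7800 40.9000 5.2300 0.0900 0.0000 0.0000] k=[7 39 5 0 0 0]
t=3: x=[9.8800 33.0600 7.6100 0.4500 0.0000 0.0000] k=[7 33 4 0 0 0]
t=4: x=[9.3400 28.0500 6.2500 0.3600 0.0000 0.0000] k=[10 31 7 0 0 0]
t=5: x=[11.8900 26.9500 8.5300 0.6300 0.0000 0.0000] k=[14 23 8 0 0 0]
t=6: x=[14.8100 20.8400 8.6300 0.7200 0.0000 0.0000] k=[15 22 5 0 0 0]
t=7: x=[15.6300 19.8400 6.0800 0.4500 0.0000 0.0000] k=[12 17 2 0 0 0]
t=8: x=[12.4500 15.2000 3.1700 0.1800 0.0000 0.0000] k=[15 19 4 0 0 0]
t=9: x=[15.3600 17.2900 4.9900 0.3600 0.0000 0.0000] k=[11 15 5 0 0 0]
t=10: x=[11.3600 13.7400 5.4500 0.4500 0.0000 0.0000] k=[10 10 6 1 0 0]
t=11: x=[10.0000 9.6400 5.9100 1.3600 0.0900 0.0000] k=[14 8 5 0 2 0]
t=12: x=[13.4600 8.2700 4.8200 0.6300 1.6400 0.1800] k=[11 6 7 5 1 0]
t=13: x=[10.5500 6.5400 6.7300 4.8200 1.2700 0.0900] k=[8 6 5 8 0 0]
t=14: x=[7.8200 6.0900 5.3600 7.0100 0.7200 0.0000] k=[9 6 3 5 0 0]
t=15: x=[8.7300 6.0000 3.4500 4.3700 0.4500 0.0000] k=[9 7 0 4 3 0]
t=16: x=[8.8200 6.5500 0.9900 3.5500 2.8200 0.2700] k=[10 10 0 8 5 0]
t=17: x=[10.0000 9.1000 1.6200 7.0100 4.8200 0.4500] k=[11 10 5 9 6 0]
t=18: x=[10.9100 9.6400 5.8100 8.3700 5.7300 0.5400] k=[8 9 2 5 2 0]
t=19: x=[8.0900 8.2800 2.9000 4.4600 2.0900 0.1800] k=[7 6 5 2 0 2]
t=20: x=[6.9100 6.0000 4.8200 2.0900 0.3600 1.8200] k=[11 2 1 2 2 2]
t=21: x=[10.1900 2.7200 1.1800 1.9100 2.0000 2.0000] k=[9 0 3 5 3 6]
t=22: x=[8.1900 1.0800 2.9100 4.6400 3.4500 5.7300] k=[9 1 0 7 5 4]
t=23: x=[8.2800 1.6300 0.7200 6.1900 5.0900 4.0900] k=[8 1 2 10 4 4]
t=24: x=[7.3700 1.7200 2.6300 8.7400 4.5400 4.0000] k=[7 0 7 11 9 1]

0.0817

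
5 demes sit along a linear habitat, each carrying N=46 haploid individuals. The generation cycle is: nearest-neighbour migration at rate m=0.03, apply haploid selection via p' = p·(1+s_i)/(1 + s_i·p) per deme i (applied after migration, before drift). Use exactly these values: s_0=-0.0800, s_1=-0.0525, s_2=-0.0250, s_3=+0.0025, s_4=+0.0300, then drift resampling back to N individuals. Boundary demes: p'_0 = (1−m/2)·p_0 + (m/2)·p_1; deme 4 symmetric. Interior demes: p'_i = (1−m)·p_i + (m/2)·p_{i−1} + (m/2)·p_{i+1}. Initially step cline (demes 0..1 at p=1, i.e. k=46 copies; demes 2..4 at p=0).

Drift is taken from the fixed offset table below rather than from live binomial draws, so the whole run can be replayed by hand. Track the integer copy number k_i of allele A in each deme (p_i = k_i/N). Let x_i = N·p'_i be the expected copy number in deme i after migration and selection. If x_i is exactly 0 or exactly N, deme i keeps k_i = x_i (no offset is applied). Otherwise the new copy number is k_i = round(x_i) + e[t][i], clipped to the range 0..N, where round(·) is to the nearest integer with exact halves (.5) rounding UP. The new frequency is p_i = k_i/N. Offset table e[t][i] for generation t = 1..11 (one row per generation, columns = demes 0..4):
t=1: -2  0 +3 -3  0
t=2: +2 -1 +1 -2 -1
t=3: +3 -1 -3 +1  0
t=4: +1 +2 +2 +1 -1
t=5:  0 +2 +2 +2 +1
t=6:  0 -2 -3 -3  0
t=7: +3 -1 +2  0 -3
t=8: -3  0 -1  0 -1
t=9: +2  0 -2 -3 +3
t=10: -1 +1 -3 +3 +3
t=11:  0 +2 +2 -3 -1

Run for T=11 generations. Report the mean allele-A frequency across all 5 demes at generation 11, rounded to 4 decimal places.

0.3870

t=0: k=[46 46 0 0 0]
t=1: x=[46.0000 45.2724 0.6730 0.0000 0.0000] k=[46 45 4 0 0]
t=2: x=[45.9837 44.3146 4.4521 0.0601 0.0000] k=[46 43 5 0 0]
t=3: x=[45.9511 42.2954 5.3737 0.0752 0.0000] k=[46 41 2 1 0]
t=4: x=[45.9185 40.2230 2.5093 1.0024 0.0154] k=[46 42 5 2 0]
t=5: x=[45.9348 41.2815 5.3884 2.0198 0.0309] k=[46 43 7 4 1]
t=6: x=[45.9511 42.3268 7.3375 4.0091 1.0756] k=[46 40 4 1 1]
t=7: x=[45.9022 39.2451 4.3934 1.0476 1.0293] k=[46 38 6 1 0]
t=8: x=[45.8696 37.2647 6.2667 1.0626 0.0154] k=[43 37 5 1 0]
t=9: x=[42.6608 36.2005 5.3001 1.0476 0.0154] k=[45 36 3 0 3]
t=10: x=[44.7689 35.2007 3.3701 0.0902 3.0378] k=[44 36 0 3 6]
t=11: x=[43.7049 35.1390 0.5706 3.0070 6.1099] k=[44 37 3 0 5]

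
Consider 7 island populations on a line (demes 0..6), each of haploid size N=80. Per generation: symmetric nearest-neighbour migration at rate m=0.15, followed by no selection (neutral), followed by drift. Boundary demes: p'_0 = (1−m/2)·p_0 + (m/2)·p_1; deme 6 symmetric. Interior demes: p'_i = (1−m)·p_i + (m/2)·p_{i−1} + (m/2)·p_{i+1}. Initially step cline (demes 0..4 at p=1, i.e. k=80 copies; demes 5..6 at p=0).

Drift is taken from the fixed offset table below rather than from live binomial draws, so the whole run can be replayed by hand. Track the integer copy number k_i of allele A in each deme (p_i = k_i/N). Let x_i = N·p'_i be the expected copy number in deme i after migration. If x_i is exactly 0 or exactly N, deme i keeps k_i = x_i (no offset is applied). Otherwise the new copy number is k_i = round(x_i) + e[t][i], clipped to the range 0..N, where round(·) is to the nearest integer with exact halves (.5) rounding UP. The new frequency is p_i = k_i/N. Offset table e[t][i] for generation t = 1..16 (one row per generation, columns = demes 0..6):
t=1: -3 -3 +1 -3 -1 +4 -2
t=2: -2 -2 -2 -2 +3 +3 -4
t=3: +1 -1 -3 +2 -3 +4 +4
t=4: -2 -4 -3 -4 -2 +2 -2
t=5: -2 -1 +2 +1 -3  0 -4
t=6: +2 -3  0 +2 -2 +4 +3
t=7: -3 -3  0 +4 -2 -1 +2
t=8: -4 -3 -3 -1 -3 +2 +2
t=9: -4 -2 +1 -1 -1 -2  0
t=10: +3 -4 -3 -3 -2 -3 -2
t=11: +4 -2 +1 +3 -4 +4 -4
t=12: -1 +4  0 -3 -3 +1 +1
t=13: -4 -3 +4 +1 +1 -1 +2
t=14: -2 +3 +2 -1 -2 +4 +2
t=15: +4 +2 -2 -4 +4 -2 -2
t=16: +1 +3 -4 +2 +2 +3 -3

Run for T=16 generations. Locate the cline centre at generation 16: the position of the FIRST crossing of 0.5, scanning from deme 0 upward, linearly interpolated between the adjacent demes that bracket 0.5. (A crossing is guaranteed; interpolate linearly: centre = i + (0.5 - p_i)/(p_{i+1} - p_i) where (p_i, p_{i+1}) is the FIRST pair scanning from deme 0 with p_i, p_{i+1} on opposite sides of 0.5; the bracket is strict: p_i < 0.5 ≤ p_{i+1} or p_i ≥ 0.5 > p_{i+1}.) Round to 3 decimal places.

t=0: k=[80 80 80 80 80 0 0]
t=1: x=[80.0000 80.0000 80.0000 80.0000 74.0000 6.0000 0.0000] k=[80 80 80 80 73 10 0]
t=2: x=[80.0000 80.0000 80.0000 79.4750 68.8000 13.9750 0.7500] k=[80 80 80 77 72 17 0]
t=3: x=[80.0000 80.0000 79.7750 76.8500 68.2500 19.8500 1.2750] k=[80 80 77 79 65 24 5]
t=4: x=[80.0000 79.7750 77.3750 77.8000 62.9750 25.6500 6.4250] k=[80 76 74 74 61 28 4]
t=5: x=[79.7000 76.1500 74.1500 73.0250 59.5000 28.6750 5.8000] k=[78 75 76 74 57 29 2]
t=6: x=[77.7750 75.3000 75.7750 72.8750 56.1750 29.0750 4.0250] k=[80 72 76 75 54 33 7]
t=7: x=[79.4000 72.9000 75.6250 73.5000 54.0000 32.6250 8.9500] k=[76 70 76 78 52 32 11]
t=8: x=[75.5500 70.9000 75.7000 75.9000 52.4500 31.9250 12.5750] k=[72 68 73 75 49 34 15]
t=9: x=[71.7000 68.6750 72.7750 72.9000 49.8250 33.7000 16.4250] k=[68 67 74 72 49 32 16]
t=10: x=[67.9250 67.6000 73.3250 70.4250 49.4500 32.0750 17.2000] k=[71 64 70 67 47 29 15]
t=11: x=[70.4750 64.9750 69.3250 65.7250 47.1500 29.3000 16.0500] k=[74 63 70 69 43 33 12]
t=12: x=[73.1750 64.3500 69.4000 67.1250 44.2000 32.1750 13.5750] k=[72 68 69 64 41 33 15]
t=13: x=[71.7000 68.3750 68.5500 62.6500 42.1250 32.2500 16.3500] k=[68 65 73 64 43 31 18]
t=14: x=[67.7750 65.8250 71.7250 63.1000 43.6750 30.9250 18.9750] k=[66 69 74 62 42 35 21]
t=15: x=[66.2250 69.1500 72.7250 61.4000 42.9750 34.4750 22.0500] k=[70 71 71 57 47 32 20]
t=16: x=[70.0750 70.9250 69.9500 57.3000 46.6250 32.2250 20.9000] k=[71 74 66 59 49 35 18]

4.643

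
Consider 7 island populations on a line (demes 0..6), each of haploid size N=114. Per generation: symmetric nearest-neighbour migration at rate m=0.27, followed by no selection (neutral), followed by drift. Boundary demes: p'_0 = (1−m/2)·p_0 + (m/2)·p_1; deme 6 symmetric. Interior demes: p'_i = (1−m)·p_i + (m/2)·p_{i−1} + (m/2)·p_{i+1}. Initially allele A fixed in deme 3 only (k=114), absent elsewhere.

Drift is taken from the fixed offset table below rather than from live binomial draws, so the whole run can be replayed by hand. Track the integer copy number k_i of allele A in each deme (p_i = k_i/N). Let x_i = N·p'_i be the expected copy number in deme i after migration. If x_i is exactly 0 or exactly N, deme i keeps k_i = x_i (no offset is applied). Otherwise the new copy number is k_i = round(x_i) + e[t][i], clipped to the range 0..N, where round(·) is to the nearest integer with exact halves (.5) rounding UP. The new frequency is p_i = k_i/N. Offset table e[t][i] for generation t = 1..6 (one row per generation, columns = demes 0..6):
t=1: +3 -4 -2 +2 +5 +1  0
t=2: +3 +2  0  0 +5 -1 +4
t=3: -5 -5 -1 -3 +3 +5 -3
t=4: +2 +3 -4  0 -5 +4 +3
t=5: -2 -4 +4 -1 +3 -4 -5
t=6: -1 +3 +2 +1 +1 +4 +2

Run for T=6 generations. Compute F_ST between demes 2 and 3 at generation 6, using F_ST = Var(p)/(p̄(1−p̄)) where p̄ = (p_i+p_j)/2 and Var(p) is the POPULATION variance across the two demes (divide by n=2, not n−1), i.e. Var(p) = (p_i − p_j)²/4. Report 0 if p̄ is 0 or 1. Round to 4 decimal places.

0.0094

t=0: k=[0 0 0 114 0 0 0]
t=1: x=[0.0000 0.0000 15.3900 83.2200 15.3900 0.0000 0.0000] k=[0 0 13 85 20 0 0]
t=2: x=[0.0000 1.7550 20.9650 66.5050 26.0750 2.7000 0.0000] k=[0 4 21 67 31 2 0]
t=3: x=[0.5400 5.7550 24.9150 55.9300 31.9450 5.6450 0.2700] k=[0 1 24 53 35 11 0]
t=4: x=[0.1350 3.9700 24.8100 46.6550 34.1900 12.7550 1.4850] k=[2 7 21 47 29 17 4]
t=5: x=[2.6750 8.2150 22.6200 41.0600 29.8100 16.8650 5.7550] k=[1 4 27 40 33 13 1]
t=6: x=[1.4050 6.7000 25.6500 37.3000 31.2450 14.0800 2.6200] k=[0 10 28 38 32 18 5]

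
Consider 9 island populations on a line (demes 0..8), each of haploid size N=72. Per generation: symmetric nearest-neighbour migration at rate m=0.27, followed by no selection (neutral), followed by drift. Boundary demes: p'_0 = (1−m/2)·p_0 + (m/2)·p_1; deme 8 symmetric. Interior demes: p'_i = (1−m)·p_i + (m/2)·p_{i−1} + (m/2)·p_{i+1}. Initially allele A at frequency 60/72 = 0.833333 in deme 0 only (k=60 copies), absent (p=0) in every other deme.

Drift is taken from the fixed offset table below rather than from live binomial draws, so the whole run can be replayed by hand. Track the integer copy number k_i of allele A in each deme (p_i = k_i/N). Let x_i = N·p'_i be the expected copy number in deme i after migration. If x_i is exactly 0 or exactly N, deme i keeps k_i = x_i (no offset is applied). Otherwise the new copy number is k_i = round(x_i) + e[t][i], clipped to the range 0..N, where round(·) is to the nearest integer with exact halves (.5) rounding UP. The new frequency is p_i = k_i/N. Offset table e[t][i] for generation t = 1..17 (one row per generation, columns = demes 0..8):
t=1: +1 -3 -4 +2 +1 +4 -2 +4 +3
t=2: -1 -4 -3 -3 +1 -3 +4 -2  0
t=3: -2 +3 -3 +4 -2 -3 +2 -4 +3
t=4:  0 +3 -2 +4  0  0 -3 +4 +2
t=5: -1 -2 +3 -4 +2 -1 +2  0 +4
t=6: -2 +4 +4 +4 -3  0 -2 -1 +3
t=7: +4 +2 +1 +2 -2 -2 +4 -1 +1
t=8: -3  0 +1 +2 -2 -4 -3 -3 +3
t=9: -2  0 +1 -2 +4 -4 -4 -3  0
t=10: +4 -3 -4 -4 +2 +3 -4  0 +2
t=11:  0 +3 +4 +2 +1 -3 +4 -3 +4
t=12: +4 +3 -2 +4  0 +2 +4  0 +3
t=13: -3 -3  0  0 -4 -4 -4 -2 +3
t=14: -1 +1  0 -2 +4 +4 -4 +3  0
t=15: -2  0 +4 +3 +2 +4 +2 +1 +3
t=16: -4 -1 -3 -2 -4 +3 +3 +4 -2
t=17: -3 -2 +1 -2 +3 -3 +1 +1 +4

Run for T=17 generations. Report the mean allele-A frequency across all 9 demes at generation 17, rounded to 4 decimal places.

t=0: k=[60 0 0 0 0 0 0 0 0]
t=1: x=[51.9000 8.1000 0.0000 0.0000 0.0000 0.0000 0.0000 0.0000 0.0000] k=[53 5 0 0 0 0 0 0 0]
t=2: x=[46.5200 10.8050 0.6750 0.0000 0.0000 0.0000 0.0000 0.0000 0.0000] k=[46 7 0 0 0 0 0 0 0]
t=3: x=[40.7350 11.3200 0.9450 0.0000 0.0000 0.0000 0.0000 0.0000 0.0000] k=[39 14 0 0 0 0 0 0 0]
t=4: x=[35.6250 15.4850 1.8900 0.0000 0.0000 0.0000 0.0000 0.0000 0.0000] k=[36 18 0 0 0 0 0 0 0]
t=5: x=[33.5700 18.0000 2.4300 0.0000 0.0000 0.0000 0.0000 0.0000 0.0000] k=[33 16 5 0 0 0 0 0 0]
t=6: x=[30.7050 16.8100 5.8100 0.6750 0.0000 0.0000 0.0000 0.0000 0.0000] k=[29 21 10 5 0 0 0 0 0]
t=7: x=[27.9200 20.5950 10.8100 5.0000 0.6750 0.0000 0.0000 0.0000 0.0000] k=[32 23 12 7 0 0 0 0 0]
t=8: x=[30.7850 22.7300 12.8100 6.7300 0.9450 0.0000 0.0000 0.0000 0.0000] k=[28 23 14 9 0 0 0 0 0]
t=9: x=[27.3250 22.4600 14.5400 8.4600 1.2150 0.0000 0.0000 0.0000 0.0000] k=[25 22 16 6 5 0 0 0 0]
t=10: x=[24.5950 21.5950 15.4600 7.2150 4.4600 0.6750 0.0000 0.0000 0.0000] k=[29 19 11 3 6 4 0 0 0]
t=11: x=[27.6500 19.2700 11.0000 4.4850 5.3250 3.7300 0.5400 0.0000 0.0000] k=[28 22 15 6 6 1 5 0 0]
t=12: x=[27.1900 21.8650 14.7300 7.2150 5.3250 2.2150 3.7850 0.6750 0.0000] k=[31 25 13 11 5 4 8 1 0]
t=13: x=[30.1900 24.1900 14.3500 10.4600 5.6750 4.6750 6.5150 1.8100 0.1350] k=[27 21 14 10 2 1 3 0 3]
t=14: x=[26.1900 20.8650 14.4050 9.4600 2.9450 1.4050 2.3250 0.8100 2.5950] k=[25 22 14 7 7 5 0 4 3]
t=15: x=[24.5950 21.3250 14.1350 7.9450 6.7300 4.5950 1.2150 3.3250 3.1350] k=[23 21 18 11 9 9 3 4 6]
t=16: x=[22.7300 20.8650 17.4600 11.6750 9.2700 8.1900 3.9450 4.1350 5.7300] k=[19 20 14 10 5 11 7 8 4]
t=17: x=[19.1350 19.0550 14.2700 9.8650 6.4850 9.6500 7.6750 7.3250 4.5400] k=[16 17 15 8 9 7 9 8 9]

0.1512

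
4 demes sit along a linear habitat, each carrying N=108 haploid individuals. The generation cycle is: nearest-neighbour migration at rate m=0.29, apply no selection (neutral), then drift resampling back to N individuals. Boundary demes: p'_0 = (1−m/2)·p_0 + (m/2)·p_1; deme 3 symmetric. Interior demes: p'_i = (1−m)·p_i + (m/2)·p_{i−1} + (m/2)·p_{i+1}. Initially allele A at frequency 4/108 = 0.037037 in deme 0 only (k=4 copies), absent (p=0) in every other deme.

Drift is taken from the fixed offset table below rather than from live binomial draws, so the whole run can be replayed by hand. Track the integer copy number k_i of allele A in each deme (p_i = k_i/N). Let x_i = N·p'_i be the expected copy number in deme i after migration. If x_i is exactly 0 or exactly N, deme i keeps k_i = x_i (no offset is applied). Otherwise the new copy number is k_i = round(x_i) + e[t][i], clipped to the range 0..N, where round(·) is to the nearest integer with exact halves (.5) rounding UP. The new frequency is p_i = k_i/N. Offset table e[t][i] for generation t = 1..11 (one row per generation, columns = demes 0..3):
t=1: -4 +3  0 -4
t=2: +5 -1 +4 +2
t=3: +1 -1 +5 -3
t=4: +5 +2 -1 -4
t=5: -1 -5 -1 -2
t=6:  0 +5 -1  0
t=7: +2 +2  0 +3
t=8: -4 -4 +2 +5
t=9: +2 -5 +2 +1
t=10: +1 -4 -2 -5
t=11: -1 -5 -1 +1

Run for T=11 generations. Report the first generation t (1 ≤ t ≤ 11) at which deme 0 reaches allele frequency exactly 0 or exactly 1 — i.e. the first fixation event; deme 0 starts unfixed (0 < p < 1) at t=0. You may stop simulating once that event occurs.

1

t=0: k=[4 0 0 0]
t=1: x=[3.4200 0.5800 0.0000 0.0000] k=[0 4 0 0]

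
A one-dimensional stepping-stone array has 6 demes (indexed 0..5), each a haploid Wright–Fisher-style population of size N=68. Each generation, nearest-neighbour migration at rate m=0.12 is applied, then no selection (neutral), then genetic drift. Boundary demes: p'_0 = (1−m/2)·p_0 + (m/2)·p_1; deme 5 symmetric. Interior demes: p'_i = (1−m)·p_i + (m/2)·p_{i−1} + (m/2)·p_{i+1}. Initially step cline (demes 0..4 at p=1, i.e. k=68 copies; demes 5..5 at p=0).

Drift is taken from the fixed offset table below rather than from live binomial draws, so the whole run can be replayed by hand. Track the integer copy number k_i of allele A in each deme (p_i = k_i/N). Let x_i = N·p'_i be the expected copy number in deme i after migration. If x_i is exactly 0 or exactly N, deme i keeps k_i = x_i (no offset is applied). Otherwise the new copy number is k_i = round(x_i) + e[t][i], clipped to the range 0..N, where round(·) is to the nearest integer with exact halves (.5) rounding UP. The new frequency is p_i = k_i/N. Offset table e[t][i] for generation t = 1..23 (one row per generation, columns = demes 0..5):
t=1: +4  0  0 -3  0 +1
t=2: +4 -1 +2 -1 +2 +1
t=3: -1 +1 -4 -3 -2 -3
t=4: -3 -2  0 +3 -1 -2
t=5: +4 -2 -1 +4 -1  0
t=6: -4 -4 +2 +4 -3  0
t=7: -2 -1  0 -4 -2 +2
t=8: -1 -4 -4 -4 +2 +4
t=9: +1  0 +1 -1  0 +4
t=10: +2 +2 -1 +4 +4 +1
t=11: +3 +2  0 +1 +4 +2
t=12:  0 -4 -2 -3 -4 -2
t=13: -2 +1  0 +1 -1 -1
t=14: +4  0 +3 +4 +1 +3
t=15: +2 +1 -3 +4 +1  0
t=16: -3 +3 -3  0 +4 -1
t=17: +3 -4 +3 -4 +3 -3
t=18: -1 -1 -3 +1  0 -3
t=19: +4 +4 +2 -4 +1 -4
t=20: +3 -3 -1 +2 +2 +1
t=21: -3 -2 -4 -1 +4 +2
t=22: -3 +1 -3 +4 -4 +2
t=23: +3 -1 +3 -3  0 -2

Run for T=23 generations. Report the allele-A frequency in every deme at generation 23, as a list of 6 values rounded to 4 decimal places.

t=0: k=[68 68 68 68 68 0]
t=1: x=[68.0000 68.0000 68.0000 68.0000 63.9200 4.0800] k=[68 68 68 68 64 5]
t=2: x=[68.0000 68.0000 68.0000 67.7600 60.7000 8.5400] k=[68 68 68 67 63 10]
t=3: x=[68.0000 68.0000 67.9400 66.8200 60.0600 13.1800] k=[68 68 64 64 58 10]
t=4: x=[68.0000 67.7600 64.2400 63.6400 55.4800 12.8800] k=[68 66 64 67 54 11]
t=5: x=[67.8800 66.0000 64.3000 66.0400 52.2000 13.5800] k=[68 64 63 68 51 14]
t=6: x=[67.7600 64.1800 63.3600 66.6800 49.8000 16.2200] k=[64 60 65 68 47 16]
t=7: x=[63.7600 60.5400 64.8800 66.5600 46.4000 17.8600] k=[62 60 65 63 44 20]
t=8: x=[61.8800 60.4200 64.5800 61.9800 43.7000 21.4400] k=[61 56 61 58 46 25]
t=9: x=[60.7000 56.6000 60.5200 57.4600 45.4600 26.2600] k=[62 57 62 56 45 30]
t=10: x=[61.7000 57.6000 61.3400 55.7000 44.7600 30.9000] k=[64 60 60 60 49 32]
t=11: x=[63.7600 60.2400 60.0000 59.3400 48.6400 33.0200] k=[67 62 60 60 53 35]
t=12: x=[66.7000 62.1800 60.1200 59.5800 52.3400 36.0800] k=[67 58 58 57 48 34]
t=13: x=[66.4600 58.5400 57.9400 56.5200 47.7000 34.8400] k=[64 60 58 58 47 34]
t=14: x=[63.7600 60.1200 58.1200 57.3400 46.8800 34.7800] k=[68 60 61 61 48 38]
t=15: x=[67.5200 60.5400 60.9400 60.2200 48.1800 38.6000] k=[68 62 58 64 49 39]
t=16: x=[67.6400 62.1200 58.6000 62.7400 49.3000 39.6000] k=[65 65 56 63 53 39]
t=17: x=[65.0000 64.4600 56.9600 61.9800 52.7600 39.8400] k=[68 60 60 58 56 37]
t=18: x=[67.5200 60.4800 59.8800 58.0000 54.9800 38.1400] k=[67 59 57 59 55 35]
t=19: x=[66.5200 59.3600 57.2400 58.6400 54.0400 36.2000] k=[68 63 59 55 55 32]
t=20: x=[67.7000 63.0600 59.0000 55.2400 53.6200 33.3800] k=[68 60 58 57 56 34]
t=21: x=[67.5200 60.3600 58.0600 57.0000 54.7400 35.3200] k=[65 58 54 56 59 37]
t=22: x=[64.5800 58.1800 54.3600 56.0600 57.5000 38.3200] k=[62 59 51 60 54 40]
t=23: x=[61.8200 58.7000 52.0200 59.1000 53.5200 40.8400] k=[65 58 55 56 54 39]

[0.9559, 0.8529, 0.8088, 0.8235, 0.7941, 0.5735]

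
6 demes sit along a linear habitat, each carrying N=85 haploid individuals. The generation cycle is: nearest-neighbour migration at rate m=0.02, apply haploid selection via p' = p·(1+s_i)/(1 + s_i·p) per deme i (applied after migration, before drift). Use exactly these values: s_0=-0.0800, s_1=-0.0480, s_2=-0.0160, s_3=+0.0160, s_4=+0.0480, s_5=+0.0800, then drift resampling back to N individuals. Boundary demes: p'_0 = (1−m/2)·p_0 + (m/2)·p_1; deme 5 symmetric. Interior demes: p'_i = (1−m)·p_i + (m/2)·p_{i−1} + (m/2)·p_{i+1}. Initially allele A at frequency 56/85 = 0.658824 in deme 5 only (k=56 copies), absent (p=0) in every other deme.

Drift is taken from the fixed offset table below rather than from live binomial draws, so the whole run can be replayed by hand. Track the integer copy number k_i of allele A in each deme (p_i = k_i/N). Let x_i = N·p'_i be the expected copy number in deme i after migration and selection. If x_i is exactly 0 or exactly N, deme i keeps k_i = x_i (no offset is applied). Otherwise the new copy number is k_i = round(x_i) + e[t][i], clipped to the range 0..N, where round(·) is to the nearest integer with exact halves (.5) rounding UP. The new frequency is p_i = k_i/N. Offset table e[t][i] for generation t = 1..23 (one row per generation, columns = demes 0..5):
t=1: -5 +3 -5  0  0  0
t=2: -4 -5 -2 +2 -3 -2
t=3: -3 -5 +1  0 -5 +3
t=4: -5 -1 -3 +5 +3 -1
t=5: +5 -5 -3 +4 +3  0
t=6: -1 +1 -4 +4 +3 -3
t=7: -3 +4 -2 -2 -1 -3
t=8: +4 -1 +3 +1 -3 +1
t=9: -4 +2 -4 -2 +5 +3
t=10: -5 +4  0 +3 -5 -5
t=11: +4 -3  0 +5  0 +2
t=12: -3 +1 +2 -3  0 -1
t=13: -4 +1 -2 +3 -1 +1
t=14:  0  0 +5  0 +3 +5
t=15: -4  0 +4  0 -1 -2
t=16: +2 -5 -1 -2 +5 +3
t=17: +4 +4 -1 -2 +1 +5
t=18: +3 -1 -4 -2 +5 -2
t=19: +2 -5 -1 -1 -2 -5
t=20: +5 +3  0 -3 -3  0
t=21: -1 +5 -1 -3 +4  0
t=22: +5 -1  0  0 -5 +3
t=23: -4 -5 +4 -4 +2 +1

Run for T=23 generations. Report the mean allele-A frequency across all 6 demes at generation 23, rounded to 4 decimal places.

t=0: k=[0 0 0 0 0 56]
t=1: x=[0.0000 0.0000 0.0000 0.0000 0.5867 56.9059] k=[0 0 0 0 1 57]
t=2: x=[0.0000 0.0000 0.0000 0.0102 1.6230 57.8806] k=[0 0 0 2 0 56]
t=3: x=[0.0000 0.0000 0.0197 1.9906 0.6076 56.9059] k=[0 0 1 2 0 60]
t=4: x=[0.0000 0.0095 0.9842 2.0008 0.6495 60.7554] k=[0 0 0 7 4 60]
t=5: x=[0.0000 0.0000 0.0689 7.0013 4.7979 60.7942] k=[0 0 0 11 8 61]
t=6: x=[0.0000 0.0000 0.1082 11.0113 8.9277 61.7909] k=[0 0 0 15 12 59]
t=7: x=[0.0000 0.0000 0.1476 15.0152 13.0082 59.9120] k=[0 0 0 13 12 57]
t=8: x=[0.0000 0.0000 0.1279 13.0342 12.9668 57.9877] k=[0 0 3 14 10 59]
t=9: x=[0.0000 0.0286 3.0325 14.0350 10.9702 59.8926] k=[0 2 0 12 16 63]
t=10: x=[0.0184 1.8680 0.1378 12.0836 17.0604 63.7789] k=[0 6 0 15 12 59]
t=11: x=[0.0552 5.6164 0.2066 15.0152 13.0082 59.9120] k=[4 3 0 20 13 62]
t=12: x=[3.6846 2.8417 0.2263 19.9715 14.1029 62.7955] k=[1 4 2 17 14 62]
t=13: x=[0.9485 3.7688 2.1362 17.0352 15.0829 62.8051] k=[0 5 0 20 14 64]
t=14: x=[0.0460 4.6777 0.2460 19.9816 15.1344 64.7125] k=[0 5 5 20 18 70]
t=15: x=[0.0460 4.7256 5.0725 20.0724 19.2286 70.4326] k=[0 5 9 20 18 68]
t=16: x=[0.0460 4.7639 8.9401 20.1127 19.2081 68.5454] k=[2 0 8 18 24 72]
t=17: x=[1.8250 0.0952 7.9036 18.1859 25.2440 72.3702] k=[6 4 7 16 26 77]
t=18: x=[5.5327 3.8644 6.9563 16.2173 27.2710 77.0615] k=[9 3 3 14 32 75]
t=19: x=[8.2946 2.9182 3.0620 14.2574 33.1935 75.2540] k=[10 0 2 13 31 70]
t=20: x=[9.1937 0.1142 2.0574 13.2465 32.1416 70.5563] k=[14 3 2 10 29 71]
t=21: x=[12.9481 2.9564 2.0574 10.2522 30.1356 71.4782] k=[12 8 1 7 34 71]
t=22: x=[11.1285 7.6217 1.1122 7.3154 35.0616 71.5257] k=[16 7 1 7 30 75]
t=23: x=[14.8597 6.7192 1.1023 7.2749 31.1392 75.2351] k=[11 2 5 3 33 76]

0.2549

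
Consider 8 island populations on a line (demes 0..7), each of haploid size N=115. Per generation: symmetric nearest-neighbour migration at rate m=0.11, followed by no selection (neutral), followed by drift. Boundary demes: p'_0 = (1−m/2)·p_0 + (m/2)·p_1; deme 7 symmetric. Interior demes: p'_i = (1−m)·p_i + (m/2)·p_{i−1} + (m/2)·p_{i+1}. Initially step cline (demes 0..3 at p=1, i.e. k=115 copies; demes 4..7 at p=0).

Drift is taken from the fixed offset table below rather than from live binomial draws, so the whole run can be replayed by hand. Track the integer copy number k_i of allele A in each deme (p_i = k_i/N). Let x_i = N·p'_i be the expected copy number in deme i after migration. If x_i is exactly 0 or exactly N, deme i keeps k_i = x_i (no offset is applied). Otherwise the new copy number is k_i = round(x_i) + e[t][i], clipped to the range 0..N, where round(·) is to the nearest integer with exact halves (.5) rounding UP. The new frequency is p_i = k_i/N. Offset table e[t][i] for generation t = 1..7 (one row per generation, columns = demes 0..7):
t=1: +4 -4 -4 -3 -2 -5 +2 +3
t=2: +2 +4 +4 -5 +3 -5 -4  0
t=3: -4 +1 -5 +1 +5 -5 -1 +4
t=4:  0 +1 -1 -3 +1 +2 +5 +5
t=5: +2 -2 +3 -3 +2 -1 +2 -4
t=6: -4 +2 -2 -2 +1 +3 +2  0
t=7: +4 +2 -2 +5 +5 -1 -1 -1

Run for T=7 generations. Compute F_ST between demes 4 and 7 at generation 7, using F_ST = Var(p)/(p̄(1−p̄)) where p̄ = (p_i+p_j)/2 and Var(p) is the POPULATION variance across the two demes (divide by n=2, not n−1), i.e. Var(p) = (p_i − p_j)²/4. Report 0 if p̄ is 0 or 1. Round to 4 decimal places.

0.1917

t=0: k=[115 115 115 115 0 0 0 0]
t=1: x=[115.0000 115.0000 115.0000 108.6750 6.3250 0.0000 0.0000 0.0000] k=[115 115 115 106 4 0 0 0]
t=2: x=[115.0000 115.0000 114.5050 100.8850 9.3900 0.2200 0.0000 0.0000] k=[115 115 115 96 12 0 0 0]
t=3: x=[115.0000 115.0000 113.9550 92.4250 15.9600 0.6600 0.0000 0.0000] k=[115 115 109 93 21 0 0 0]
t=4: x=[115.0000 114.6700 108.4500 89.9200 23.8050 1.1550 0.0000 0.0000] k=[115 115 107 87 25 3 0 0]
t=5: x=[115.0000 114.5600 106.3400 84.6900 27.2000 4.0450 0.1650 0.0000] k=[115 113 109 82 29 3 2 0]
t=6: x=[114.8900 112.8900 107.7350 80.5700 30.4850 4.3750 1.9450 0.1100] k=[111 115 106 79 31 7 4 0]
t=7: x=[111.2200 114.2850 105.0100 77.8450 32.3200 8.1550 3.9450 0.2200] k=[115 115 103 83 37 7 3 0]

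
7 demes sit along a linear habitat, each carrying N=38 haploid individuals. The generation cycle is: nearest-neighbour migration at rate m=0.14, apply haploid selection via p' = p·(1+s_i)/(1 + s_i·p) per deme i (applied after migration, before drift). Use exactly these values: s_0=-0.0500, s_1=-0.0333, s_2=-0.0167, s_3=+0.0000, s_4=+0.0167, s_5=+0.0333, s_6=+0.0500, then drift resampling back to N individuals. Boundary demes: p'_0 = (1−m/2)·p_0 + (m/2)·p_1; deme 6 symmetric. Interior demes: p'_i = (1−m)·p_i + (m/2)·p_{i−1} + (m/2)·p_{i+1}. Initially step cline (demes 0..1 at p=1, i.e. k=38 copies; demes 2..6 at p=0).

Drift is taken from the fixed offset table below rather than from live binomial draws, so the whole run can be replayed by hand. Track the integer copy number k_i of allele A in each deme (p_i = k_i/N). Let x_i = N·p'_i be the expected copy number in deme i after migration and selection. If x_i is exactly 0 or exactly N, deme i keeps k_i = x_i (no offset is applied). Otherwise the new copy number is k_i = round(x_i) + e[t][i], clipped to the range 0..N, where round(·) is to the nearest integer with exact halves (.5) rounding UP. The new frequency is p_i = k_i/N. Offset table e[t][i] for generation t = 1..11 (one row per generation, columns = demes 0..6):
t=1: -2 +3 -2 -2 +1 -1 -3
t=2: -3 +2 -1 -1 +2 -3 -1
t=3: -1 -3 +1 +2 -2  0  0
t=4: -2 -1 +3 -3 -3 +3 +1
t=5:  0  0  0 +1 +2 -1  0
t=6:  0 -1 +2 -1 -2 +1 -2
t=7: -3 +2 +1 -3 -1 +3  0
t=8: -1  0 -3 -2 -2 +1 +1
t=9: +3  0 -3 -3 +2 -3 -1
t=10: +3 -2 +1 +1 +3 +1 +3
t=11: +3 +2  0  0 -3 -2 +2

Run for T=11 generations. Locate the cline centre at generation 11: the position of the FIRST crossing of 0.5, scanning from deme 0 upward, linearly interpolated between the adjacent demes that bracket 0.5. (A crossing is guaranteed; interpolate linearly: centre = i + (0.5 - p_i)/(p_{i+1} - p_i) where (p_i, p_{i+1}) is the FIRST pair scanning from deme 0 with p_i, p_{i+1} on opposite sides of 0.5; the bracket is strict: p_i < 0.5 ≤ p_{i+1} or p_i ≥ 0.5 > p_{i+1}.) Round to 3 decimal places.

t=0: k=[38 38 0 0 0 0 0]
t=1: x=[38.0000 35.2550 2.6186 0.0000 0.0000 0.0000 0.0000] k=[38 38 1 0 0 0 0]
t=2: x=[38.0000 35.3271 3.4666 0.0700 0.0000 0.0000 0.0000] k=[38 37 2 0 0 0 0]
t=3: x=[37.9263 34.5142 4.2461 0.1400 0.0000 0.0000 0.0000] k=[37 32 5 2 0 0 0]
t=4: x=[36.5816 30.2532 6.5878 2.0700 0.1423 0.0000 0.0000] k=[35 29 10 0 0 0 0]
t=5: x=[34.4170 27.8399 10.5015 0.7000 0.0000 0.0000 0.0000] k=[34 28 11 2 0 0 0]
t=6: x=[33.3757 26.9667 11.4250 2.4900 0.1423 0.0000 0.0000] k=[33 26 13 1 0 0 0]
t=7: x=[32.2647 25.2952 12.9260 1.7700 0.0712 0.0000 0.0000] k=[29 27 14 0 0 0 0]
t=8: x=[28.4992 25.9531 13.7817 0.9800 0.0000 0.0000 0.0000] k=[27 26 11 0 0 0 0]
t=9: x=[26.5233 24.7290 11.1469 0.7700 0.0000 0.0000 0.0000] k=[30 25 8 0 0 0 0]
t=10: x=[29.3110 23.8606 8.5182 0.5600 0.0000 0.0000 0.0000] k=[32 22 10 2 0 0 0]
t=11: x=[31.0122 21.5448 10.1542 2.4200 0.1423 0.0000 0.0000] k=[34 24 10 2 0 0 0]

1.357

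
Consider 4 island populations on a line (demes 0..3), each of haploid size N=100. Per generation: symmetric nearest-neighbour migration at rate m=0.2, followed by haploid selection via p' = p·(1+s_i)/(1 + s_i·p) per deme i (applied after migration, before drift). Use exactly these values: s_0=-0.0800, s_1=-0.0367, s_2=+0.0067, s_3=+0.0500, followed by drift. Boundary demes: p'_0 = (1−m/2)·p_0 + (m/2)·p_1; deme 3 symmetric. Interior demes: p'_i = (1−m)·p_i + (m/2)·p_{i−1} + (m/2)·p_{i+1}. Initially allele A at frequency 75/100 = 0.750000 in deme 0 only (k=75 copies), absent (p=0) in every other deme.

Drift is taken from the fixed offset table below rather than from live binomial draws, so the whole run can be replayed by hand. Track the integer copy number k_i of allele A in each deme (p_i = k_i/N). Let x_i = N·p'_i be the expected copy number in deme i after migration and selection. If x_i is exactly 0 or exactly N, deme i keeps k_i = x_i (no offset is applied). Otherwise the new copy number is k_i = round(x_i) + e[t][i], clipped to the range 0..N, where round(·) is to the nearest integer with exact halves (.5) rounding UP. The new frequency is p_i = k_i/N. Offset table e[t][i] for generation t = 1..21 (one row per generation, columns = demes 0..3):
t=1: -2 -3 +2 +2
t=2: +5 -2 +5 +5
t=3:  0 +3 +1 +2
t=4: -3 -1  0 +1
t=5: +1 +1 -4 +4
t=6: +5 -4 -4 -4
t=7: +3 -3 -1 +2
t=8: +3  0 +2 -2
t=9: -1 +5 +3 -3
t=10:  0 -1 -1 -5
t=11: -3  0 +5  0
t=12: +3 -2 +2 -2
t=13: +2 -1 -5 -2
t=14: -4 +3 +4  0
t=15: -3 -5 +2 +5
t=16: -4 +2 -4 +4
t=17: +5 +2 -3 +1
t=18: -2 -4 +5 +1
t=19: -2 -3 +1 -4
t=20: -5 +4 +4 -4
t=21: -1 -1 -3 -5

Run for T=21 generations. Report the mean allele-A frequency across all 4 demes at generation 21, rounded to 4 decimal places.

t=0: k=[75 0 0 0]
t=1: x=[65.6448 7.2447 0.0000 0.0000] k=[64 4 0 0]
t=2: x=[55.9564 9.2804 0.4027 0.0000] k=[61 7 5 0]
t=3: x=[53.5332 11.8051 4.7300 0.5249] k=[54 15 6 3]
t=4: x=[48.0165 17.4547 6.6413 3.4593] k=[45 16 7 4]
t=5: x=[40.0820 17.4547 7.6470 4.5053] k=[41 18 4 9]
t=6: x=[36.7415 18.3335 5.9372 8.8872] k=[42 14 2 5]
t=7: x=[37.2316 15.1140 3.5226 4.9234] k=[40 12 3 7]
t=8: x=[35.2737 13.4585 4.3276 6.9072] k=[38 13 6 5]
t=9: x=[33.6147 14.3347 6.6413 5.3414] k=[33 19 10 2]
t=10: x=[29.8260 18.9197 10.1608 2.9359] k=[30 18 9 0]
t=11: x=[27.1209 17.7476 9.0548 0.9446] k=[24 18 14 1]
t=12: x=[21.9387 17.6500 13.1762 2.4122] k=[25 16 15 0]
t=13: x=[22.6079 16.2838 13.6787 1.5738] k=[25 15 9 0]
t=14: x=[22.5122 14.9191 8.7532 0.9446] k=[19 18 13 1]
t=15: x=[17.6549 17.0643 12.3722 2.3075] k=[15 12 14 7]
t=16: x=[13.6849 12.0967 13.1762 8.0540] k=[10 14 9 12]
t=17: x=[9.6483 12.6802 9.8592 12.2136] k=[15 15 7 13]
t=18: x=[13.9676 13.7505 8.4515 12.9398] k=[12 10 13 14]
t=19: x=[10.9595 10.1538 12.8747 14.4943] k=[9 7 14 10]
t=20: x=[8.1534 7.6322 12.9752 10.8635] k=[3 12 17 7]
t=21: x=[3.5992 11.2221 15.5877 8.3665] k=[3 10 13 3]

0.0725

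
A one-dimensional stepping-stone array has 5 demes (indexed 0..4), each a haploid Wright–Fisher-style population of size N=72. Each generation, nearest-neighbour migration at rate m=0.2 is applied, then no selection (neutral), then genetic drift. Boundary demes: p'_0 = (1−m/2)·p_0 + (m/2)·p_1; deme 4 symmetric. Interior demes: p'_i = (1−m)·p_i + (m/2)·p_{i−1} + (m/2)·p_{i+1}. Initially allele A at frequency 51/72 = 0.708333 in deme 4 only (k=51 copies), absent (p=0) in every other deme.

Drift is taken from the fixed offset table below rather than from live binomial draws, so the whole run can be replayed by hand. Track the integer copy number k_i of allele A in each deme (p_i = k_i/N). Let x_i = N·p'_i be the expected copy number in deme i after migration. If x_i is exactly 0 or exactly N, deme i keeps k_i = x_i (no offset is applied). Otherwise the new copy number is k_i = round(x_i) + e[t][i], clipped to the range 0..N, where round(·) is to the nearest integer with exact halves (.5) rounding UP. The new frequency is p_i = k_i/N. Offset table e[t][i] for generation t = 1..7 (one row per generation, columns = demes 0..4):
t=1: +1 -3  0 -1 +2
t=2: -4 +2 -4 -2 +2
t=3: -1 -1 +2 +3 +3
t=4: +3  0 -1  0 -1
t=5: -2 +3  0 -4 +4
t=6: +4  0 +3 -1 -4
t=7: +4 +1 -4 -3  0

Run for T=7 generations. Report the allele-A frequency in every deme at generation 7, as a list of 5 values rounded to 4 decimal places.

t=0: k=[0 0 0 0 51]
t=1: x=[0.0000 0.0000 0.0000 5.1000 45.9000] k=[0 0 0 4 48]
t=2: x=[0.0000 0.0000 0.4000 8.0000 43.6000] k=[0 0 0 6 46]
t=3: x=[0.0000 0.0000 0.6000 9.4000 42.0000] k=[0 0 3 12 45]
t=4: x=[0.0000 0.3000 3.6000 14.4000 41.7000] k=[0 0 3 14 41]
t=5: x=[0.0000 0.3000 3.8000 15.6000 38.3000] k=[0 3 4 12 42]
t=6: x=[0.3000 2.8000 4.7000 14.2000 39.0000] k=[4 3 8 13 35]
t=7: x=[3.9000 3.6000 8.0000 14.7000 32.8000] k=[8 5 4 12 33]

[0.1111, 0.0694, 0.0556, 0.1667, 0.4583]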